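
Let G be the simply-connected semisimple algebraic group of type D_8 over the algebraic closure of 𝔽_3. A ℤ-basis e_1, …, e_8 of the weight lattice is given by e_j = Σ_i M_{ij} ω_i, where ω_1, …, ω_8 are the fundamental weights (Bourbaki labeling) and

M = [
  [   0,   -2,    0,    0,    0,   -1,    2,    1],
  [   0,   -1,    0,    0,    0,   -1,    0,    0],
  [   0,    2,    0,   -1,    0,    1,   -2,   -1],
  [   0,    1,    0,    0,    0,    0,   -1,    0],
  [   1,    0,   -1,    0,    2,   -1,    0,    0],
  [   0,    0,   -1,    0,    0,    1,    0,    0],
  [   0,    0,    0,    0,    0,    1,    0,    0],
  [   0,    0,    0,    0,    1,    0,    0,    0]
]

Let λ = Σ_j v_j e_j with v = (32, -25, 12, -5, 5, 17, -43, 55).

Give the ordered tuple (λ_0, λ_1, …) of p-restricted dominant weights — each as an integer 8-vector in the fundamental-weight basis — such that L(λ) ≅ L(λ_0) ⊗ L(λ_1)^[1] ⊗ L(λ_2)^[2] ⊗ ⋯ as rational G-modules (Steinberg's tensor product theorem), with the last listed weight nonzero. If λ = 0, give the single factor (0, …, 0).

Converting to the ω-basis (c_i = row i of M dotted with v = (32, -25, 12, -5, 5, 17, -43, 55)):
  c_1 = 0·32 + (-2)·(-25) + 0·12 + (0)·(-5) + 0·5 + (-1)·(17) + (2)·(-43) + 1·55 = 2
  c_2 = 0·32 + (-1)·(-25) + 0·12 + (0)·(-5) + 0·5 + (-1)·(17) + (0)·(-43) + 0·55 = 8
  c_3 = 0·32 + (2)·(-25) + 0·12 + (-1)·(-5) + 0·5 + 1·17 + (-2)·(-43) + (-1)·(55) = 3
  c_4 = 0·32 + (1)·(-25) + 0·12 + (0)·(-5) + 0·5 + 0·17 + (-1)·(-43) + 0·55 = 18
  c_5 = 1·32 + (0)·(-25) + (-1)·(12) + (0)·(-5) + 2·5 + (-1)·(17) + (0)·(-43) + 0·55 = 13
  c_6 = 0·32 + (0)·(-25) + (-1)·(12) + (0)·(-5) + 0·5 + 1·17 + (0)·(-43) + 0·55 = 5
  c_7 = 0·32 + (0)·(-25) + 0·12 + (0)·(-5) + 0·5 + 1·17 + (0)·(-43) + 0·55 = 17
  c_8 = 0·32 + (0)·(-25) + 0·12 + (0)·(-5) + 1·5 + 0·17 + (0)·(-43) + 0·55 = 5
p = 3; digits c_i = Σ_j d_{ij}·3^j, 0 ≤ d_{ij} < 3:
  c_1 = 2 = 2·3^0
  c_2 = 8 = 2·3^0 + 2·3^1
  c_3 = 3 = 0·3^0 + 1·3^1
  c_4 = 18 = 0·3^0 + 0·3^1 + 2·3^2
  c_5 = 13 = 1·3^0 + 1·3^1 + 1·3^2
  c_6 = 5 = 2·3^0 + 1·3^1
  c_7 = 17 = 2·3^0 + 2·3^1 + 1·3^2
  c_8 = 5 = 2·3^0 + 1·3^1
p-restricted factor λ_0 = (2, 2, 0, 0, 1, 2, 2, 2)
p-restricted factor λ_1 = (0, 2, 1, 0, 1, 1, 2, 1)
p-restricted factor λ_2 = (0, 0, 0, 2, 1, 0, 1, 0)

((2, 2, 0, 0, 1, 2, 2, 2), (0, 2, 1, 0, 1, 1, 2, 1), (0, 0, 0, 2, 1, 0, 1, 0))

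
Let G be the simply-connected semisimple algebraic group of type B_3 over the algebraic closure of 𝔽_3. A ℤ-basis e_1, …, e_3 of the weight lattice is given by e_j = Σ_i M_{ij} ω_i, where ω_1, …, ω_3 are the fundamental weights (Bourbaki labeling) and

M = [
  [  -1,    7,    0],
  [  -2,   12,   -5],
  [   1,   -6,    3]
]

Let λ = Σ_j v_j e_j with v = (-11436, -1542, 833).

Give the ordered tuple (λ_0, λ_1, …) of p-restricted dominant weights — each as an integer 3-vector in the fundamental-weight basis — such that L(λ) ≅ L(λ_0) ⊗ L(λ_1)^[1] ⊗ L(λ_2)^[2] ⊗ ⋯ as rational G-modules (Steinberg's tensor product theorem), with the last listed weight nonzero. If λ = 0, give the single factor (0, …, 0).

Compute c_i = Σ_j M_{ij} v_j with v = (-11436, -1542, 833):
  c_1 = (-1)·(-11436) + (7)·(-1542) + (0)·(833) = 642
  c_2 = (-2)·(-11436) + (12)·(-1542) + (-5)·(833) = 203
  c_3 = (1)·(-11436) + (-6)·(-1542) + (3)·(833) = 315
p = 3; digits c_i = Σ_j d_{ij}·3^j, 0 ≤ d_{ij} < 3:
  c_1 = 642 = 0·3^0 + 1·3^1 + 2·3^2 + 2·3^3 + 1·3^4 + 2·3^5
  c_2 = 203 = 2·3^0 + 1·3^1 + 1·3^2 + 1·3^3 + 2·3^4
  c_3 = 315 = 0·3^0 + 0·3^1 + 2·3^2 + 2·3^3 + 0·3^4 + 1·3^5
Factor λ_0 = (0, 2, 0)
Factor λ_1 = (1, 1, 0)
Factor λ_2 = (2, 1, 2)
Factor λ_3 = (2, 1, 2)
Factor λ_4 = (1, 2, 0)
Factor λ_5 = (2, 0, 1)

((0, 2, 0), (1, 1, 0), (2, 1, 2), (2, 1, 2), (1, 2, 0), (2, 0, 1))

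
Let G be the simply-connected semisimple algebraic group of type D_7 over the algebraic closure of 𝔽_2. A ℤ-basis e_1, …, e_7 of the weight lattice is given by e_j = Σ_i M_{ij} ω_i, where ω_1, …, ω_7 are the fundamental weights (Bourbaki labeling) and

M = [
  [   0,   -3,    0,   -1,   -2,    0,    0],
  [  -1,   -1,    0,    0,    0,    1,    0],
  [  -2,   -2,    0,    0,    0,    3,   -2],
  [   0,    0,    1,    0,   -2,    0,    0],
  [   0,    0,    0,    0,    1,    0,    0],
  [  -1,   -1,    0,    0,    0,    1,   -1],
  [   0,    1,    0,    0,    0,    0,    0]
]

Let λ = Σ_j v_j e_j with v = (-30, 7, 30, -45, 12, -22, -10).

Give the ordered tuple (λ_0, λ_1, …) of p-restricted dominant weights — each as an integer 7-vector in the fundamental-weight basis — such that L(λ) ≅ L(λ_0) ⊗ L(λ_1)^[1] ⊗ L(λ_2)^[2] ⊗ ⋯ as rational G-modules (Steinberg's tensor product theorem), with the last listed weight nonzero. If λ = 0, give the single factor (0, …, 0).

((0, 1, 0, 0, 0, 1, 1), (0, 0, 0, 1, 0, 1, 1), (0, 0, 0, 1, 1, 0, 1), (0, 0, 0, 0, 1, 1, 0))

Compute c_i = Σ_j M_{ij} v_j with v = (-30, 7, 30, -45, 12, -22, -10):
  c_1 = (0)·(-30) + (-3)·(7) + 0·30 + (-1)·(-45) + (-2)·(12) + (0)·(-22) + (0)·(-10) = 0
  c_2 = (-1)·(-30) + (-1)·(7) + 0·30 + (0)·(-45) + 0·12 + (1)·(-22) + (0)·(-10) = 1
  c_3 = (-2)·(-30) + (-2)·(7) + 0·30 + (0)·(-45) + 0·12 + (3)·(-22) + (-2)·(-10) = 0
  c_4 = (0)·(-30) + 0·7 + 1·30 + (0)·(-45) + (-2)·(12) + (0)·(-22) + (0)·(-10) = 6
  c_5 = (0)·(-30) + 0·7 + 0·30 + (0)·(-45) + 1·12 + (0)·(-22) + (0)·(-10) = 12
  c_6 = (-1)·(-30) + (-1)·(7) + 0·30 + (0)·(-45) + 0·12 + (1)·(-22) + (-1)·(-10) = 11
  c_7 = (0)·(-30) + 1·7 + 0·30 + (0)·(-45) + 0·12 + (0)·(-22) + (0)·(-10) = 7
Writing each c_i in base p = 2:
  c_1 = 0
  c_2 = 1 = 1·2^0
  c_3 = 0
  c_4 = 6 = 0·2^0 + 1·2^1 + 1·2^2
  c_5 = 12 = 0·2^0 + 0·2^1 + 1·2^2 + 1·2^3
  c_6 = 11 = 1·2^0 + 1·2^1 + 0·2^2 + 1·2^3
  c_7 = 7 = 1·2^0 + 1·2^1 + 1·2^2
Factor λ_0 = (0, 1, 0, 0, 0, 1, 1)
Factor λ_1 = (0, 0, 0, 1, 0, 1, 1)
Factor λ_2 = (0, 0, 0, 1, 1, 0, 1)
Factor λ_3 = (0, 0, 0, 0, 1, 1, 0)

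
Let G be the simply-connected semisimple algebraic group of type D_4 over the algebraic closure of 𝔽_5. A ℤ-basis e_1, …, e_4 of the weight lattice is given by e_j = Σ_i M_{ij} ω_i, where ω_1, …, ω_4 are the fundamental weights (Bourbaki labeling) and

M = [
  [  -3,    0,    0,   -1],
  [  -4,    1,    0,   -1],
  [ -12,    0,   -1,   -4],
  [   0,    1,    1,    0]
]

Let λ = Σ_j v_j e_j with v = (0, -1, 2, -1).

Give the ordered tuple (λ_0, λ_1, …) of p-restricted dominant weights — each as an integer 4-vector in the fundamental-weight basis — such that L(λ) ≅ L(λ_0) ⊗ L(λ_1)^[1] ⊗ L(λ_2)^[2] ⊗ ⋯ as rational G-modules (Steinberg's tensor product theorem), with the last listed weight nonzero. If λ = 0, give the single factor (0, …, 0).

Compute c_i = Σ_j M_{ij} v_j with v = (0, -1, 2, -1):
  c_1 = -3*0 + 0*-1 + 0*2 + -1*-1 = 1
  c_2 = -4*0 + 1*-1 + 0*2 + -1*-1 = 0
  c_3 = -12*0 + 0*-1 + -1*2 + -4*-1 = 2
  c_4 = 0*0 + 1*-1 + 1*2 + 0*-1 = 1
Base-5 expansion of each c_i:
  c_1 = 1 = 1·5^0
  c_2 = 0
  c_3 = 2 = 2·5^0
  c_4 = 1 = 1·5^0
λ_0 = (1, 0, 2, 1)

((1, 0, 2, 1),)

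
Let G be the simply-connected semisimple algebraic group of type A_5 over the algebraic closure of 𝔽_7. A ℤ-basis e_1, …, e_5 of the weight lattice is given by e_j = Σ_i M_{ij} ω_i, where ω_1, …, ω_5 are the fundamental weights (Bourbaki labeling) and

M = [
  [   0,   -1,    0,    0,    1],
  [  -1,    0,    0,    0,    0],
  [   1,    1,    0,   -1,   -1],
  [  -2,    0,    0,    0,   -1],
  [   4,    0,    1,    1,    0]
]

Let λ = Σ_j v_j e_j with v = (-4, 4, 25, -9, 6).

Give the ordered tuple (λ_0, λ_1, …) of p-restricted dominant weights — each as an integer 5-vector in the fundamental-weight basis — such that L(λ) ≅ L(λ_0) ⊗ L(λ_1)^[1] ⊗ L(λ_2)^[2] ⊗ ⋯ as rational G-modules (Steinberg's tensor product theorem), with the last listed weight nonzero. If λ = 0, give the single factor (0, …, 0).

Change of basis e → ω: c = M·v where v = (-4, 4, 25, -9, 6):
  c_1 = (0)·(-4) + (-1)·(4) + (0)·(25) + (0)·(-9) + (1)·(6) = 2
  c_2 = (-1)·(-4) + (0)·(4) + (0)·(25) + (0)·(-9) + (0)·(6) = 4
  c_3 = (1)·(-4) + (1)·(4) + (0)·(25) + (-1)·(-9) + (-1)·(6) = 3
  c_4 = (-2)·(-4) + (0)·(4) + (0)·(25) + (0)·(-9) + (-1)·(6) = 2
  c_5 = (4)·(-4) + (0)·(4) + (1)·(25) + (1)·(-9) + (0)·(6) = 0
Base-7 expansion of each c_i:
  c_1 = 2 = 2·7^0
  c_2 = 4 = 4·7^0
  c_3 = 3 = 3·7^0
  c_4 = 2 = 2·7^0
  c_5 = 0
λ_0 = (2, 4, 3, 2, 0)

((2, 4, 3, 2, 0),)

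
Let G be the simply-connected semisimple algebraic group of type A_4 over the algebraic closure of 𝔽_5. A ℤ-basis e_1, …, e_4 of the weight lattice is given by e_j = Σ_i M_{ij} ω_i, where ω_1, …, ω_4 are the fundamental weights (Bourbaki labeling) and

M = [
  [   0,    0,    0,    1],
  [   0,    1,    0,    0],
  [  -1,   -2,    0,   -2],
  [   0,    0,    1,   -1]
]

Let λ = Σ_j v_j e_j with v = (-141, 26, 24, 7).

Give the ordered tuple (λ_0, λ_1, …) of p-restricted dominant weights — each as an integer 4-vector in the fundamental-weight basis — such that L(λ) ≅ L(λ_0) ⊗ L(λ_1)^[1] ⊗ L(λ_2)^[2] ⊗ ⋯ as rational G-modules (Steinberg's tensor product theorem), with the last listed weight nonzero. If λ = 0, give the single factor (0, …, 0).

((2, 1, 0, 2), (1, 0, 0, 3), (0, 1, 3, 0))

Converting to the ω-basis (c_i = row i of M dotted with v = (-141, 26, 24, 7)):
  c_1 = (0)·(-141) + (0)·(26) + (0)·(24) + (1)·(7) = 7
  c_2 = (0)·(-141) + (1)·(26) + (0)·(24) + (0)·(7) = 26
  c_3 = (-1)·(-141) + (-2)·(26) + (0)·(24) + (-2)·(7) = 75
  c_4 = (0)·(-141) + (0)·(26) + (1)·(24) + (-1)·(7) = 17
p = 5; digits c_i = Σ_j d_{ij}·5^j, 0 ≤ d_{ij} < 5:
  c_1 = 7 = 2·5^0 + 1·5^1
  c_2 = 26 = 1·5^0 + 0·5^1 + 1·5^2
  c_3 = 75 = 0·5^0 + 0·5^1 + 3·5^2
  c_4 = 17 = 2·5^0 + 3·5^1
Factor λ_0 = (2, 1, 0, 2)
Factor λ_1 = (1, 0, 0, 3)
Factor λ_2 = (0, 1, 3, 0)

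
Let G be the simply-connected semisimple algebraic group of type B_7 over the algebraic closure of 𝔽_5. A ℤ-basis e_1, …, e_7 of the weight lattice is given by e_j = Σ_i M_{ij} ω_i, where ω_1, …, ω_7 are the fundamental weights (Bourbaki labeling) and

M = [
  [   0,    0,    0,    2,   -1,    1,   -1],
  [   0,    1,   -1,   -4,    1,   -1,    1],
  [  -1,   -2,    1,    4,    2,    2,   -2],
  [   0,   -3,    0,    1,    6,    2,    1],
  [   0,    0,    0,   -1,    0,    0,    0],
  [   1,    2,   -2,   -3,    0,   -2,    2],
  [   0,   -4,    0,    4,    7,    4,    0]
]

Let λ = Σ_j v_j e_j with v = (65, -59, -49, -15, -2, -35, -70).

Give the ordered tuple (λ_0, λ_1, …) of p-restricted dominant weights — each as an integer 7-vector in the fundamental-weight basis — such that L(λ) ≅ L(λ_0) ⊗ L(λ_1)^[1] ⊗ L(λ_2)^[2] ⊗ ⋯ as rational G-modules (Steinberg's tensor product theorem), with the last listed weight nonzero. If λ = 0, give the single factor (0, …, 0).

((2, 3, 0, 0, 0, 0, 2), (1, 2, 2, 2, 3, 4, 4))

In the fundamental-weight basis, λ has coordinates c = M·v (v = (65, -59, -49, -15, -2, -35, -70)):
  c_1 = 0·65 + (0)·(-59) + (0)·(-49) + (2)·(-15) + (-1)·(-2) + (1)·(-35) + (-1)·(-70) = 7
  c_2 = 0·65 + (1)·(-59) + (-1)·(-49) + (-4)·(-15) + (1)·(-2) + (-1)·(-35) + (1)·(-70) = 13
  c_3 = (-1)·(65) + (-2)·(-59) + (1)·(-49) + (4)·(-15) + (2)·(-2) + (2)·(-35) + (-2)·(-70) = 10
  c_4 = 0·65 + (-3)·(-59) + (0)·(-49) + (1)·(-15) + (6)·(-2) + (2)·(-35) + (1)·(-70) = 10
  c_5 = 0·65 + (0)·(-59) + (0)·(-49) + (-1)·(-15) + (0)·(-2) + (0)·(-35) + (0)·(-70) = 15
  c_6 = 1·65 + (2)·(-59) + (-2)·(-49) + (-3)·(-15) + (0)·(-2) + (-2)·(-35) + (2)·(-70) = 20
  c_7 = 0·65 + (-4)·(-59) + (0)·(-49) + (4)·(-15) + (7)·(-2) + (4)·(-35) + (0)·(-70) = 22
p = 5; digits c_i = Σ_j d_{ij}·5^j, 0 ≤ d_{ij} < 5:
  c_1 = 7 = 2·5^0 + 1·5^1
  c_2 = 13 = 3·5^0 + 2·5^1
  c_3 = 10 = 0·5^0 + 2·5^1
  c_4 = 10 = 0·5^0 + 2·5^1
  c_5 = 15 = 0·5^0 + 3·5^1
  c_6 = 20 = 0·5^0 + 4·5^1
  c_7 = 22 = 2·5^0 + 4·5^1
λ_0 = (2, 3, 0, 0, 0, 0, 2)
λ_1 = (1, 2, 2, 2, 3, 4, 4)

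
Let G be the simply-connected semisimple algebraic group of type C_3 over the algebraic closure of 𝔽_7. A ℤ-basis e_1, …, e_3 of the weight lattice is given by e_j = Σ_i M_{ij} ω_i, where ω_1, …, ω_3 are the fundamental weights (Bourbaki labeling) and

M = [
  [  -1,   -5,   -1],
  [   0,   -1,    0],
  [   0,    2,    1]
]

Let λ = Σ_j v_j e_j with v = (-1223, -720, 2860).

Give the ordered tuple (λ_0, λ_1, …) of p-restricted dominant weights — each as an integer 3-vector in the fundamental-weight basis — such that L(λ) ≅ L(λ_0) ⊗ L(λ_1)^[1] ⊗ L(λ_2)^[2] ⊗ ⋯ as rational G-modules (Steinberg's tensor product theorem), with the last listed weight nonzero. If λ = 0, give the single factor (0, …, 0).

ω-coordinates c = M·v, v = (-1223, -720, 2860):
  c_1 = -1*-1223 + -5*-720 + -1*2860 = 1963
  c_2 = 0*-1223 + -1*-720 + 0*2860 = 720
  c_3 = 0*-1223 + 2*-720 + 1*2860 = 1420
Base-7 expansion of each c_i:
  c_1 = 1963 = 3·7^0 + 0·7^1 + 5·7^2 + 5·7^3
  c_2 = 720 = 6·7^0 + 4·7^1 + 0·7^2 + 2·7^3
  c_3 = 1420 = 6·7^0 + 6·7^1 + 0·7^2 + 4·7^3
p-restricted factor λ_0 = (3, 6, 6)
p-restricted factor λ_1 = (0, 4, 6)
p-restricted factor λ_2 = (5, 0, 0)
p-restricted factor λ_3 = (5, 2, 4)

((3, 6, 6), (0, 4, 6), (5, 0, 0), (5, 2, 4))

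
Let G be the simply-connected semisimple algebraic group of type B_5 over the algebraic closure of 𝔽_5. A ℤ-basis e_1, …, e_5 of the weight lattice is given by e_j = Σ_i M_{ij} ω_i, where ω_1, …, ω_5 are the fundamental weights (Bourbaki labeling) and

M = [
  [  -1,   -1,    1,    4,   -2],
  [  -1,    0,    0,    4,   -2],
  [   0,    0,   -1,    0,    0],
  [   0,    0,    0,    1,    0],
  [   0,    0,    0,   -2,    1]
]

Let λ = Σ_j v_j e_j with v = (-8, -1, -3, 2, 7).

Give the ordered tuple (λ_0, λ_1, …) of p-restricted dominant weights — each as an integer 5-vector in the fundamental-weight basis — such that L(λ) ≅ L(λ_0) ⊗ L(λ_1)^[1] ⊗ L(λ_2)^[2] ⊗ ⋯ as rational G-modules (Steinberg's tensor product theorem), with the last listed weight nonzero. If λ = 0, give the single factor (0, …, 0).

((0, 2, 3, 2, 3),)

Change of basis e → ω: c = M·v where v = (-8, -1, -3, 2, 7):
  c_1 = (-1)·(-8) + (-1)·(-1) + (1)·(-3) + (4)·(2) + (-2)·(7) = 0
  c_2 = (-1)·(-8) + (0)·(-1) + (0)·(-3) + (4)·(2) + (-2)·(7) = 2
  c_3 = (0)·(-8) + (0)·(-1) + (-1)·(-3) + (0)·(2) + (0)·(7) = 3
  c_4 = (0)·(-8) + (0)·(-1) + (0)·(-3) + (1)·(2) + (0)·(7) = 2
  c_5 = (0)·(-8) + (0)·(-1) + (0)·(-3) + (-2)·(2) + (1)·(7) = 3
p = 5; digits c_i = Σ_j d_{ij}·5^j, 0 ≤ d_{ij} < 5:
  c_1 = 0
  c_2 = 2 = 2·5^0
  c_3 = 3 = 3·5^0
  c_4 = 2 = 2·5^0
  c_5 = 3 = 3·5^0
Factor λ_0 = (0, 2, 3, 2, 3)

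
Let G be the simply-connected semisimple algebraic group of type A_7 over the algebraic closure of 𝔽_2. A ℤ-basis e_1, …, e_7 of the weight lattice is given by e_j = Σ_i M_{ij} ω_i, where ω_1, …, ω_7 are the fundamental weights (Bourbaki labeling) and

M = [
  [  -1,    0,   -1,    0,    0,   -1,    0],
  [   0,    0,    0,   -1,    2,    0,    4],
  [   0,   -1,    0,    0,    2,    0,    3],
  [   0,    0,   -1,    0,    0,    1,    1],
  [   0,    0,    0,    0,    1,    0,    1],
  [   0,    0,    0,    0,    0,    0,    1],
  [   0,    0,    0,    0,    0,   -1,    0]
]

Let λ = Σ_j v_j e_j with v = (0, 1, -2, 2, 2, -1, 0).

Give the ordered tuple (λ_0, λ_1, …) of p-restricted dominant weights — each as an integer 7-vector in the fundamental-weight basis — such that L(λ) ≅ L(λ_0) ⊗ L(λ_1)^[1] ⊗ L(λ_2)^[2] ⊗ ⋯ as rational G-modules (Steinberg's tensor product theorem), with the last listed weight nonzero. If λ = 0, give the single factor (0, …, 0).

((1, 0, 1, 1, 0, 0, 1), (1, 1, 1, 0, 1, 0, 0))

Compute c_i = Σ_j M_{ij} v_j with v = (0, 1, -2, 2, 2, -1, 0):
  c_1 = -1*0 + 0*1 + -1*-2 + 0*2 + 0*2 + -1*-1 + 0*0 = 3
  c_2 = 0*0 + 0*1 + 0*-2 + -1*2 + 2*2 + 0*-1 + 4*0 = 2
  c_3 = 0*0 + -1*1 + 0*-2 + 0*2 + 2*2 + 0*-1 + 3*0 = 3
  c_4 = 0*0 + 0*1 + -1*-2 + 0*2 + 0*2 + 1*-1 + 1*0 = 1
  c_5 = 0*0 + 0*1 + 0*-2 + 0*2 + 1*2 + 0*-1 + 1*0 = 2
  c_6 = 0*0 + 0*1 + 0*-2 + 0*2 + 0*2 + 0*-1 + 1*0 = 0
  c_7 = 0*0 + 0*1 + 0*-2 + 0*2 + 0*2 + -1*-1 + 0*0 = 1
Writing each c_i in base p = 2:
  c_1 = 3 = 1·2^0 + 1·2^1
  c_2 = 2 = 0·2^0 + 1·2^1
  c_3 = 3 = 1·2^0 + 1·2^1
  c_4 = 1 = 1·2^0
  c_5 = 2 = 0·2^0 + 1·2^1
  c_6 = 0
  c_7 = 1 = 1·2^0
p-restricted factor λ_0 = (1, 0, 1, 1, 0, 0, 1)
p-restricted factor λ_1 = (1, 1, 1, 0, 1, 0, 0)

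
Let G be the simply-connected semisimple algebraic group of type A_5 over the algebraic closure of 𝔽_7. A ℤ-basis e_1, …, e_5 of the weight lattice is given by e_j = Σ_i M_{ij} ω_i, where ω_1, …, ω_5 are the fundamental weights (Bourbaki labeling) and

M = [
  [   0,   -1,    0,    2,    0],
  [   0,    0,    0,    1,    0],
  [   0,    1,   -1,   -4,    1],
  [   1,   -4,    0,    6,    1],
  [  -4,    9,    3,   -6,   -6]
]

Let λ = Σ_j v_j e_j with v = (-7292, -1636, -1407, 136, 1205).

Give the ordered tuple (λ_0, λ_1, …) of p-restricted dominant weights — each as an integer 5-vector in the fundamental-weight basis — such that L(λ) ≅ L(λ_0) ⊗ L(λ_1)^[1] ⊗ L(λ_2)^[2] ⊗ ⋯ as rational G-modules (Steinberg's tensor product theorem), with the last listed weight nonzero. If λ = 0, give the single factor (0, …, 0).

In the fundamental-weight basis, λ has coordinates c = M·v (v = (-7292, -1636, -1407, 136, 1205)):
  c_1 = (0)·(-7292) + (-1)·(-1636) + (0)·(-1407) + 2·136 + 0·1205 = 1908
  c_2 = (0)·(-7292) + (0)·(-1636) + (0)·(-1407) + 1·136 + 0·1205 = 136
  c_3 = (0)·(-7292) + (1)·(-1636) + (-1)·(-1407) + (-4)·(136) + 1·1205 = 432
  c_4 = (1)·(-7292) + (-4)·(-1636) + (0)·(-1407) + 6·136 + 1·1205 = 1273
  c_5 = (-4)·(-7292) + (9)·(-1636) + (3)·(-1407) + (-6)·(136) + (-6)·(1205) = 2177
Expand coordinatewise in base 7:
  c_1 = 1908 = 4·7^0 + 6·7^1 + 3·7^2 + 5·7^3
  c_2 = 136 = 3·7^0 + 5·7^1 + 2·7^2
  c_3 = 432 = 5·7^0 + 5·7^1 + 1·7^2 + 1·7^3
  c_4 = 1273 = 6·7^0 + 6·7^1 + 4·7^2 + 3·7^3
  c_5 = 2177 = 0·7^0 + 3·7^1 + 2·7^2 + 6·7^3
Factor λ_0 = (4, 3, 5, 6, 0)
Factor λ_1 = (6, 5, 5, 6, 3)
Factor λ_2 = (3, 2, 1, 4, 2)
Factor λ_3 = (5, 0, 1, 3, 6)

((4, 3, 5, 6, 0), (6, 5, 5, 6, 3), (3, 2, 1, 4, 2), (5, 0, 1, 3, 6))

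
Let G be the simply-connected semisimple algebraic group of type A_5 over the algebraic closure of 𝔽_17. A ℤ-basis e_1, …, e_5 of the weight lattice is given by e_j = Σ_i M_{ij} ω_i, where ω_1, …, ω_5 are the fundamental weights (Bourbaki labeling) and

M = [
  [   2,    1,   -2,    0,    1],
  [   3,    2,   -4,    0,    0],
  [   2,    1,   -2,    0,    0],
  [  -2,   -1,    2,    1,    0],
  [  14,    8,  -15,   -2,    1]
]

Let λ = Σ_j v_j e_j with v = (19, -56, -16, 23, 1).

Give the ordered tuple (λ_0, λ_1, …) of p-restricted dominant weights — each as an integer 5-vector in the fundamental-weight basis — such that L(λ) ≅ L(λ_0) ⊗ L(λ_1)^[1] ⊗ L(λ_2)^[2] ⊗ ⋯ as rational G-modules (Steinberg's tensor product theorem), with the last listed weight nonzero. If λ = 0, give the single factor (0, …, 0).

Change of basis e → ω: c = M·v where v = (19, -56, -16, 23, 1):
  c_1 = (2)·(19) + (1)·(-56) + (-2)·(-16) + (0)·(23) + (1)·(1) = 15
  c_2 = (3)·(19) + (2)·(-56) + (-4)·(-16) + (0)·(23) + (0)·(1) = 9
  c_3 = (2)·(19) + (1)·(-56) + (-2)·(-16) + (0)·(23) + (0)·(1) = 14
  c_4 = (-2)·(19) + (-1)·(-56) + (2)·(-16) + (1)·(23) + (0)·(1) = 9
  c_5 = (14)·(19) + (8)·(-56) + (-15)·(-16) + (-2)·(23) + (1)·(1) = 13
Writing each c_i in base p = 17:
  c_1 = 15 = 15·17^0
  c_2 = 9 = 9·17^0
  c_3 = 14 = 14·17^0
  c_4 = 9 = 9·17^0
  c_5 = 13 = 13·17^0
λ_0 = (15, 9, 14, 9, 13)

((15, 9, 14, 9, 13),)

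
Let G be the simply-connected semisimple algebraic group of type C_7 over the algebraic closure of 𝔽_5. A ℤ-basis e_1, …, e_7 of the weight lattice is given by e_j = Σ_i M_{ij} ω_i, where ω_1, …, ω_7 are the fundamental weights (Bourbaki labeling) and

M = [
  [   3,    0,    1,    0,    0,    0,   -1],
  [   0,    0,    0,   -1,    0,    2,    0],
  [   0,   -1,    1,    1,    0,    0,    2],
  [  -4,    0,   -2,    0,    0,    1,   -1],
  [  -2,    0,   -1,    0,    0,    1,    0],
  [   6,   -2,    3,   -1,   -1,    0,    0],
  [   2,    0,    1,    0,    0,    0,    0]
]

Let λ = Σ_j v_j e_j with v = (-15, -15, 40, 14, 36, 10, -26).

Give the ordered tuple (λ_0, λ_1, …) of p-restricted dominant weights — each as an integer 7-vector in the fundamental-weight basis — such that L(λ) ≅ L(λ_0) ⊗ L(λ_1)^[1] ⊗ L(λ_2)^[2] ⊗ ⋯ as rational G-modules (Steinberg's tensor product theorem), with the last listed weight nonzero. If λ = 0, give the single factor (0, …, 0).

((1, 1, 2, 1, 0, 0, 0), (4, 1, 3, 3, 0, 2, 2))

Converting to the ω-basis (c_i = row i of M dotted with v = (-15, -15, 40, 14, 36, 10, -26)):
  c_1 = (3)·(-15) + (0)·(-15) + (1)·(40) + (0)·(14) + (0)·(36) + (0)·(10) + (-1)·(-26) = 21
  c_2 = (0)·(-15) + (0)·(-15) + (0)·(40) + (-1)·(14) + (0)·(36) + (2)·(10) + (0)·(-26) = 6
  c_3 = (0)·(-15) + (-1)·(-15) + (1)·(40) + (1)·(14) + (0)·(36) + (0)·(10) + (2)·(-26) = 17
  c_4 = (-4)·(-15) + (0)·(-15) + (-2)·(40) + (0)·(14) + (0)·(36) + (1)·(10) + (-1)·(-26) = 16
  c_5 = (-2)·(-15) + (0)·(-15) + (-1)·(40) + (0)·(14) + (0)·(36) + (1)·(10) + (0)·(-26) = 0
  c_6 = (6)·(-15) + (-2)·(-15) + (3)·(40) + (-1)·(14) + (-1)·(36) + (0)·(10) + (0)·(-26) = 10
  c_7 = (2)·(-15) + (0)·(-15) + (1)·(40) + (0)·(14) + (0)·(36) + (0)·(10) + (0)·(-26) = 10
Base-5 expansion of each c_i:
  c_1 = 21 = 1·5^0 + 4·5^1
  c_2 = 6 = 1·5^0 + 1·5^1
  c_3 = 17 = 2·5^0 + 3·5^1
  c_4 = 16 = 1·5^0 + 3·5^1
  c_5 = 0
  c_6 = 10 = 0·5^0 + 2·5^1
  c_7 = 10 = 0·5^0 + 2·5^1
Factor λ_0 = (1, 1, 2, 1, 0, 0, 0)
Factor λ_1 = (4, 1, 3, 3, 0, 2, 2)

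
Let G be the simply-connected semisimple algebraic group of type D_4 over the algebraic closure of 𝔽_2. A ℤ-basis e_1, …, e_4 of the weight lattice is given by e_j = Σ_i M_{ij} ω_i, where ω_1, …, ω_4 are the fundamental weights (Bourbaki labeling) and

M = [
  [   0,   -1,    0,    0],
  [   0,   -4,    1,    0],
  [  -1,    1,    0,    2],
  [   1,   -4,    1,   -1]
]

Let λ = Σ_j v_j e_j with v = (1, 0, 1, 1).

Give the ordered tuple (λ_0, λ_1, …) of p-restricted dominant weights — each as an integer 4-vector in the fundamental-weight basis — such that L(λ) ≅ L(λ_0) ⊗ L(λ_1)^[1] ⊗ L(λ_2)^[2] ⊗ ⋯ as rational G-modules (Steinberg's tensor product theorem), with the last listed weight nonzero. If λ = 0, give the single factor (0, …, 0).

Compute c_i = Σ_j M_{ij} v_j with v = (1, 0, 1, 1):
  c_1 = 0·1 + (-1)·(0) + 0·1 + 0·1 = 0
  c_2 = 0·1 + (-4)·(0) + 1·1 + 0·1 = 1
  c_3 = (-1)·(1) + 1·0 + 0·1 + 2·1 = 1
  c_4 = 1·1 + (-4)·(0) + 1·1 + (-1)·(1) = 1
p = 2; digits c_i = Σ_j d_{ij}·2^j, 0 ≤ d_{ij} < 2:
  c_1 = 0
  c_2 = 1 = 1·2^0
  c_3 = 1 = 1·2^0
  c_4 = 1 = 1·2^0
p-restricted factor λ_0 = (0, 1, 1, 1)

((0, 1, 1, 1),)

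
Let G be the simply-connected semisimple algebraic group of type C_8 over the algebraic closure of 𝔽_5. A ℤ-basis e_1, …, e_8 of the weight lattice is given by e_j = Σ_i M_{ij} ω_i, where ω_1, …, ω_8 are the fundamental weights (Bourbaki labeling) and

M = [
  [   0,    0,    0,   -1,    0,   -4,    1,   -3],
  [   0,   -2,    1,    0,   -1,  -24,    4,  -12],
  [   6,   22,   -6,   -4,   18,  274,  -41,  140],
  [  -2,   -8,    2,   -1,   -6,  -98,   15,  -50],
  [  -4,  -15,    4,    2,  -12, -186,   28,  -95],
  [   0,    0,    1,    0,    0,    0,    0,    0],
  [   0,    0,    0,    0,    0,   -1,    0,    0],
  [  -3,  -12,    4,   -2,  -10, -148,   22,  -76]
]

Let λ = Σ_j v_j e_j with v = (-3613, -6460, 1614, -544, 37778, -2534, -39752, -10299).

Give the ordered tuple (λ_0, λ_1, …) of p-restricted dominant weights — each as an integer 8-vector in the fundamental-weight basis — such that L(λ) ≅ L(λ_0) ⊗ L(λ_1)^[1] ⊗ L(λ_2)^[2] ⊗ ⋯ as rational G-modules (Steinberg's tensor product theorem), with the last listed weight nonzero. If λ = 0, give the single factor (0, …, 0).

In the fundamental-weight basis, λ has coordinates c = M·v (v = (-3613, -6460, 1614, -544, 37778, -2534, -39752, -10299)):
  c_1 = 0*-3613 + 0*-6460 + 0*1614 + -1*-544 + 0*37778 + -4*-2534 + 1*-39752 + -3*-10299 = 1825
  c_2 = 0*-3613 + -2*-6460 + 1*1614 + 0*-544 + -1*37778 + -24*-2534 + 4*-39752 + -12*-10299 = 2152
  c_3 = 6*-3613 + 22*-6460 + -6*1614 + -4*-544 + 18*37778 + 274*-2534 + -41*-39752 + 140*-10299 = 2354
  c_4 = -2*-3613 + -8*-6460 + 2*1614 + -1*-544 + -6*37778 + -98*-2534 + 15*-39752 + -50*-10299 = 3012
  c_5 = -4*-3613 + -15*-6460 + 4*1614 + 2*-544 + -12*37778 + -186*-2534 + 28*-39752 + -95*-10299 = 57
  c_6 = 0*-3613 + 0*-6460 + 1*1614 + 0*-544 + 0*37778 + 0*-2534 + 0*-39752 + 0*-10299 = 1614
  c_7 = 0*-3613 + 0*-6460 + 0*1614 + 0*-544 + 0*37778 + -1*-2534 + 0*-39752 + 0*-10299 = 2534
  c_8 = -3*-3613 + -12*-6460 + 4*1614 + -2*-544 + -10*37778 + -148*-2534 + 22*-39752 + -76*-10299 = 1335
Writing each c_i in base p = 5:
  c_1 = 1825 = 0·5^0 + 0·5^1 + 3·5^2 + 4·5^3 + 2·5^4
  c_2 = 2152 = 2·5^0 + 0·5^1 + 1·5^2 + 2·5^3 + 3·5^4
  c_3 = 2354 = 4·5^0 + 0·5^1 + 4·5^2 + 3·5^3 + 3·5^4
  c_4 = 3012 = 2·5^0 + 2·5^1 + 0·5^2 + 4·5^3 + 4·5^4
  c_5 = 57 = 2·5^0 + 1·5^1 + 2·5^2
  c_6 = 1614 = 4·5^0 + 2·5^1 + 4·5^2 + 2·5^3 + 2·5^4
  c_7 = 2534 = 4·5^0 + 1·5^1 + 1·5^2 + 0·5^3 + 4·5^4
  c_8 = 1335 = 0·5^0 + 2·5^1 + 3·5^2 + 0·5^3 + 2·5^4
Factor λ_0 = (0, 2, 4, 2, 2, 4, 4, 0)
Factor λ_1 = (0, 0, 0, 2, 1, 2, 1, 2)
Factor λ_2 = (3, 1, 4, 0, 2, 4, 1, 3)
Factor λ_3 = (4, 2, 3, 4, 0, 2, 0, 0)
Factor λ_4 = (2, 3, 3, 4, 0, 2, 4, 2)

((0, 2, 4, 2, 2, 4, 4, 0), (0, 0, 0, 2, 1, 2, 1, 2), (3, 1, 4, 0, 2, 4, 1, 3), (4, 2, 3, 4, 0, 2, 0, 0), (2, 3, 3, 4, 0, 2, 4, 2))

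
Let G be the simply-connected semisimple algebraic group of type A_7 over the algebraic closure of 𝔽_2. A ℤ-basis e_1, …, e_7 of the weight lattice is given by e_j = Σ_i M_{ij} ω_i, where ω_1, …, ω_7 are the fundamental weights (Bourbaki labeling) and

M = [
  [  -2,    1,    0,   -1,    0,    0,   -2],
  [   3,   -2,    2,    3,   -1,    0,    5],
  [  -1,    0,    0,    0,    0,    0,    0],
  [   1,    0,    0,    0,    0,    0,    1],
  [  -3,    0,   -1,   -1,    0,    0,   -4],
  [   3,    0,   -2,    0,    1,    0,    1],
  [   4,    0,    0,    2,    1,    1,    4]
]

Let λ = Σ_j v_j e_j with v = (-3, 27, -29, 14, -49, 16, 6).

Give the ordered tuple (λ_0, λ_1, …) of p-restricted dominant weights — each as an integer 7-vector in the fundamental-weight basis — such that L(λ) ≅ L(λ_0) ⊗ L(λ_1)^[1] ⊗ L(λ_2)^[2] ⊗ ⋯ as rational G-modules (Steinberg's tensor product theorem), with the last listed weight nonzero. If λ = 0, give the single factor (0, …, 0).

Change of basis e → ω: c = M·v where v = (-3, 27, -29, 14, -49, 16, 6):
  c_1 = (-2)·(-3) + 1·27 + (0)·(-29) + (-1)·(14) + (0)·(-49) + 0·16 + (-2)·(6) = 7
  c_2 = (3)·(-3) + (-2)·(27) + (2)·(-29) + 3·14 + (-1)·(-49) + 0·16 + 5·6 = 0
  c_3 = (-1)·(-3) + 0·27 + (0)·(-29) + 0·14 + (0)·(-49) + 0·16 + 0·6 = 3
  c_4 = (1)·(-3) + 0·27 + (0)·(-29) + 0·14 + (0)·(-49) + 0·16 + 1·6 = 3
  c_5 = (-3)·(-3) + 0·27 + (-1)·(-29) + (-1)·(14) + (0)·(-49) + 0·16 + (-4)·(6) = 0
  c_6 = (3)·(-3) + 0·27 + (-2)·(-29) + 0·14 + (1)·(-49) + 0·16 + 1·6 = 6
  c_7 = (4)·(-3) + 0·27 + (0)·(-29) + 2·14 + (1)·(-49) + 1·16 + 4·6 = 7
p = 2; digits c_i = Σ_j d_{ij}·2^j, 0 ≤ d_{ij} < 2:
  c_1 = 7 = 1·2^0 + 1·2^1 + 1·2^2
  c_2 = 0
  c_3 = 3 = 1·2^0 + 1·2^1
  c_4 = 3 = 1·2^0 + 1·2^1
  c_5 = 0
  c_6 = 6 = 0·2^0 + 1·2^1 + 1·2^2
  c_7 = 7 = 1·2^0 + 1·2^1 + 1·2^2
Factor λ_0 = (1, 0, 1, 1, 0, 0, 1)
Factor λ_1 = (1, 0, 1, 1, 0, 1, 1)
Factor λ_2 = (1, 0, 0, 0, 0, 1, 1)

((1, 0, 1, 1, 0, 0, 1), (1, 0, 1, 1, 0, 1, 1), (1, 0, 0, 0, 0, 1, 1))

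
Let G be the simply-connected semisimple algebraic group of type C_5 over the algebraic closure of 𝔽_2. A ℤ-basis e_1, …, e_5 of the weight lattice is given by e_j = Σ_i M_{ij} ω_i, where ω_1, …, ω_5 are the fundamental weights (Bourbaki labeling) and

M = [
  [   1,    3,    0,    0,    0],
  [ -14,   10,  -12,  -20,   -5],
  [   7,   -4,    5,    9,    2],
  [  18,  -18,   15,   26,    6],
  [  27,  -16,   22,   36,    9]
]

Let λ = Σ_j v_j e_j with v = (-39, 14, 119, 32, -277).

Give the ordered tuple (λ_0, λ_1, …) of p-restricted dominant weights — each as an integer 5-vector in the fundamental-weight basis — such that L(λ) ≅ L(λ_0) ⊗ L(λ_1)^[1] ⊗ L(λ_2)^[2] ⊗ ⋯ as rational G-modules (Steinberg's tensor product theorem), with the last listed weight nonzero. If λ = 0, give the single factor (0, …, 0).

((1, 1, 0, 1, 0), (1, 1, 0, 0, 0))

Converting to the ω-basis (c_i = row i of M dotted with v = (-39, 14, 119, 32, -277)):
  c_1 = 1*-39 + 3*14 + 0*119 + 0*32 + 0*-277 = 3
  c_2 = -14*-39 + 10*14 + -12*119 + -20*32 + -5*-277 = 3
  c_3 = 7*-39 + -4*14 + 5*119 + 9*32 + 2*-277 = 0
  c_4 = 18*-39 + -18*14 + 15*119 + 26*32 + 6*-277 = 1
  c_5 = 27*-39 + -16*14 + 22*119 + 36*32 + 9*-277 = 0
p = 2; digits c_i = Σ_j d_{ij}·2^j, 0 ≤ d_{ij} < 2:
  c_1 = 3 = 1·2^0 + 1·2^1
  c_2 = 3 = 1·2^0 + 1·2^1
  c_3 = 0
  c_4 = 1 = 1·2^0
  c_5 = 0
λ_0 = (1, 1, 0, 1, 0)
λ_1 = (1, 1, 0, 0, 0)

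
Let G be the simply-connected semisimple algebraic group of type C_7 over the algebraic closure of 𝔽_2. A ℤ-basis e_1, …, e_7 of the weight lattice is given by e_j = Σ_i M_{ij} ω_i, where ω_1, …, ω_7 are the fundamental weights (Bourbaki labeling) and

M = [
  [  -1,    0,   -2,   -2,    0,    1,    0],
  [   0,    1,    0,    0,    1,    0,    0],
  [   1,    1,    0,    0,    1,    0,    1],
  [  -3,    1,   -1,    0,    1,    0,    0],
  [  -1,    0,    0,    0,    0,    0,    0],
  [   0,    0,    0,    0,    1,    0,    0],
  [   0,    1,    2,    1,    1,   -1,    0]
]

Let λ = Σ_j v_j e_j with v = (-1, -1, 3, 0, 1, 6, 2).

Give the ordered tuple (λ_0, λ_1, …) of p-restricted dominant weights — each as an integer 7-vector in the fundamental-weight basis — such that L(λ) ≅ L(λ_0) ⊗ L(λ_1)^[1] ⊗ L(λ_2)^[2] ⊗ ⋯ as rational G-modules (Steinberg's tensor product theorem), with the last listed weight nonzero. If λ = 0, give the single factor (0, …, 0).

Converting to the ω-basis (c_i = row i of M dotted with v = (-1, -1, 3, 0, 1, 6, 2)):
  c_1 = (-1)·(-1) + (0)·(-1) + (-2)·(3) + (-2)·(0) + (0)·(1) + (1)·(6) + (0)·(2) = 1
  c_2 = (0)·(-1) + (1)·(-1) + (0)·(3) + (0)·(0) + (1)·(1) + (0)·(6) + (0)·(2) = 0
  c_3 = (1)·(-1) + (1)·(-1) + (0)·(3) + (0)·(0) + (1)·(1) + (0)·(6) + (1)·(2) = 1
  c_4 = (-3)·(-1) + (1)·(-1) + (-1)·(3) + (0)·(0) + (1)·(1) + (0)·(6) + (0)·(2) = 0
  c_5 = (-1)·(-1) + (0)·(-1) + (0)·(3) + (0)·(0) + (0)·(1) + (0)·(6) + (0)·(2) = 1
  c_6 = (0)·(-1) + (0)·(-1) + (0)·(3) + (0)·(0) + (1)·(1) + (0)·(6) + (0)·(2) = 1
  c_7 = (0)·(-1) + (1)·(-1) + (2)·(3) + (1)·(0) + (1)·(1) + (-1)·(6) + (0)·(2) = 0
Expand coordinatewise in base 2:
  c_1 = 1 = 1·2^0
  c_2 = 0
  c_3 = 1 = 1·2^0
  c_4 = 0
  c_5 = 1 = 1·2^0
  c_6 = 1 = 1·2^0
  c_7 = 0
p-restricted factor λ_0 = (1, 0, 1, 0, 1, 1, 0)

((1, 0, 1, 0, 1, 1, 0),)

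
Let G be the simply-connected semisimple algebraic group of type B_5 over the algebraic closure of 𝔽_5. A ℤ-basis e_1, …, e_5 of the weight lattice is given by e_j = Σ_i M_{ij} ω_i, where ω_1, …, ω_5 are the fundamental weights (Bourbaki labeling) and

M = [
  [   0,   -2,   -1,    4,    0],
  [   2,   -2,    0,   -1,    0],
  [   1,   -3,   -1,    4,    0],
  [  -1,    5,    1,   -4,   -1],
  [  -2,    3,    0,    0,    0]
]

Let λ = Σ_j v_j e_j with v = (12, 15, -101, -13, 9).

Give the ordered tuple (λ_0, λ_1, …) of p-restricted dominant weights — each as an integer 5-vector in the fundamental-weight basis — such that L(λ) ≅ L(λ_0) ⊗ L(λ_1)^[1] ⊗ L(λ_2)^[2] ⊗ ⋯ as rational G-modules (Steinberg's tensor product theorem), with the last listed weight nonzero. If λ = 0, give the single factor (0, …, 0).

ω-coordinates c = M·v, v = (12, 15, -101, -13, 9):
  c_1 = (0)·(12) + (-2)·(15) + (-1)·(-101) + (4)·(-13) + (0)·(9) = 19
  c_2 = (2)·(12) + (-2)·(15) + (0)·(-101) + (-1)·(-13) + (0)·(9) = 7
  c_3 = (1)·(12) + (-3)·(15) + (-1)·(-101) + (4)·(-13) + (0)·(9) = 16
  c_4 = (-1)·(12) + (5)·(15) + (1)·(-101) + (-4)·(-13) + (-1)·(9) = 5
  c_5 = (-2)·(12) + (3)·(15) + (0)·(-101) + (0)·(-13) + (0)·(9) = 21
Writing each c_i in base p = 5:
  c_1 = 19 = 4·5^0 + 3·5^1
  c_2 = 7 = 2·5^0 + 1·5^1
  c_3 = 16 = 1·5^0 + 3·5^1
  c_4 = 5 = 0·5^0 + 1·5^1
  c_5 = 21 = 1·5^0 + 4·5^1
λ_0 = (4, 2, 1, 0, 1)
λ_1 = (3, 1, 3, 1, 4)

((4, 2, 1, 0, 1), (3, 1, 3, 1, 4))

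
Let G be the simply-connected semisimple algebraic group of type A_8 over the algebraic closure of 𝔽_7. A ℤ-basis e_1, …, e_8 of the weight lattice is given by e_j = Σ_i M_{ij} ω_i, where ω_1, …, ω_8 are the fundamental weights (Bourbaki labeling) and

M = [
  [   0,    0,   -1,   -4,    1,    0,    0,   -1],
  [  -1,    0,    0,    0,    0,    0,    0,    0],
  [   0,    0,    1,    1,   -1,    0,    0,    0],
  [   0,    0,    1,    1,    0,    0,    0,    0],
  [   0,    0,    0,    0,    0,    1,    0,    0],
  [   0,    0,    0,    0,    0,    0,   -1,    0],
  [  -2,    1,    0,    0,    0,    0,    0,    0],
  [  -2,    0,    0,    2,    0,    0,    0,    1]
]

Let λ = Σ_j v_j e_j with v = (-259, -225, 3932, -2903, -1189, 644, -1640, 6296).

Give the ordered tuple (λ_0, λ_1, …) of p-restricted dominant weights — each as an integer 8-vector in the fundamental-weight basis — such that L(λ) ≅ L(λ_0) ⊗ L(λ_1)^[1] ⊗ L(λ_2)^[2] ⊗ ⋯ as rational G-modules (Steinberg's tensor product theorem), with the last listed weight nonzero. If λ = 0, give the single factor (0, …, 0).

Change of basis e → ω: c = M·v where v = (-259, -225, 3932, -2903, -1189, 644, -1640, 6296):
  c_1 = (0)·(-259) + (0)·(-225) + (-1)·(3932) + (-4)·(-2903) + (1)·(-1189) + (0)·(644) + (0)·(-1640) + (-1)·(6296) = 195
  c_2 = (-1)·(-259) + (0)·(-225) + (0)·(3932) + (0)·(-2903) + (0)·(-1189) + (0)·(644) + (0)·(-1640) + (0)·(6296) = 259
  c_3 = (0)·(-259) + (0)·(-225) + (1)·(3932) + (1)·(-2903) + (-1)·(-1189) + (0)·(644) + (0)·(-1640) + (0)·(6296) = 2218
  c_4 = (0)·(-259) + (0)·(-225) + (1)·(3932) + (1)·(-2903) + (0)·(-1189) + (0)·(644) + (0)·(-1640) + (0)·(6296) = 1029
  c_5 = (0)·(-259) + (0)·(-225) + (0)·(3932) + (0)·(-2903) + (0)·(-1189) + (1)·(644) + (0)·(-1640) + (0)·(6296) = 644
  c_6 = (0)·(-259) + (0)·(-225) + (0)·(3932) + (0)·(-2903) + (0)·(-1189) + (0)·(644) + (-1)·(-1640) + (0)·(6296) = 1640
  c_7 = (-2)·(-259) + (1)·(-225) + (0)·(3932) + (0)·(-2903) + (0)·(-1189) + (0)·(644) + (0)·(-1640) + (0)·(6296) = 293
  c_8 = (-2)·(-259) + (0)·(-225) + (0)·(3932) + (2)·(-2903) + (0)·(-1189) + (0)·(644) + (0)·(-1640) + (1)·(6296) = 1008
Base-7 expansion of each c_i:
  c_1 = 195 = 6·7^0 + 6·7^1 + 3·7^2
  c_2 = 259 = 0·7^0 + 2·7^1 + 5·7^2
  c_3 = 2218 = 6·7^0 + 1·7^1 + 3·7^2 + 6·7^3
  c_4 = 1029 = 0·7^0 + 0·7^1 + 0·7^2 + 3·7^3
  c_5 = 644 = 0·7^0 + 1·7^1 + 6·7^2 + 1·7^3
  c_6 = 1640 = 2·7^0 + 3·7^1 + 5·7^2 + 4·7^3
  c_7 = 293 = 6·7^0 + 6·7^1 + 5·7^2
  c_8 = 1008 = 0·7^0 + 4·7^1 + 6·7^2 + 2·7^3
p-restricted factor λ_0 = (6, 0, 6, 0, 0, 2, 6, 0)
p-restricted factor λ_1 = (6, 2, 1, 0, 1, 3, 6, 4)
p-restricted factor λ_2 = (3, 5, 3, 0, 6, 5, 5, 6)
p-restricted factor λ_3 = (0, 0, 6, 3, 1, 4, 0, 2)

((6, 0, 6, 0, 0, 2, 6, 0), (6, 2, 1, 0, 1, 3, 6, 4), (3, 5, 3, 0, 6, 5, 5, 6), (0, 0, 6, 3, 1, 4, 0, 2))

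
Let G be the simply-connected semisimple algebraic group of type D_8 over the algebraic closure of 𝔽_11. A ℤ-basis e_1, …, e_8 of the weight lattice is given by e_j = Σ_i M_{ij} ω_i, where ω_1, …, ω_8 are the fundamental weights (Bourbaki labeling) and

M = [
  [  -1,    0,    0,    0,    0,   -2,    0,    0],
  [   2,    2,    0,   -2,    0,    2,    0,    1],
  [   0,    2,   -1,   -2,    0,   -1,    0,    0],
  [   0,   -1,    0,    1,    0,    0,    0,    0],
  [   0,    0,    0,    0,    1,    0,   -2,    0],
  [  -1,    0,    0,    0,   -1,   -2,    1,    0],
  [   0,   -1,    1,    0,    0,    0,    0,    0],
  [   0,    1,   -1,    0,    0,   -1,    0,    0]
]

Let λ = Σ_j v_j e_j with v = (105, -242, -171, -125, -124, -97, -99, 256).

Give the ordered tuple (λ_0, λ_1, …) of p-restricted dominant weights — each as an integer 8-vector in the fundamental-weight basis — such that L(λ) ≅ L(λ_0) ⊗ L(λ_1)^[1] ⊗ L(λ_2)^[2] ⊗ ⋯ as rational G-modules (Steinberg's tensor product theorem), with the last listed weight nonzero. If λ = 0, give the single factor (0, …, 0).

((1, 5, 1, 7, 8, 4, 5, 4), (8, 3, 3, 10, 6, 10, 6, 2))

In the fundamental-weight basis, λ has coordinates c = M·v (v = (105, -242, -171, -125, -124, -97, -99, 256)):
  c_1 = (-1)·(105) + (0)·(-242) + (0)·(-171) + (0)·(-125) + (0)·(-124) + (-2)·(-97) + (0)·(-99) + 0·256 = 89
  c_2 = 2·105 + (2)·(-242) + (0)·(-171) + (-2)·(-125) + (0)·(-124) + (2)·(-97) + (0)·(-99) + 1·256 = 38
  c_3 = 0·105 + (2)·(-242) + (-1)·(-171) + (-2)·(-125) + (0)·(-124) + (-1)·(-97) + (0)·(-99) + 0·256 = 34
  c_4 = 0·105 + (-1)·(-242) + (0)·(-171) + (1)·(-125) + (0)·(-124) + (0)·(-97) + (0)·(-99) + 0·256 = 117
  c_5 = 0·105 + (0)·(-242) + (0)·(-171) + (0)·(-125) + (1)·(-124) + (0)·(-97) + (-2)·(-99) + 0·256 = 74
  c_6 = (-1)·(105) + (0)·(-242) + (0)·(-171) + (0)·(-125) + (-1)·(-124) + (-2)·(-97) + (1)·(-99) + 0·256 = 114
  c_7 = 0·105 + (-1)·(-242) + (1)·(-171) + (0)·(-125) + (0)·(-124) + (0)·(-97) + (0)·(-99) + 0·256 = 71
  c_8 = 0·105 + (1)·(-242) + (-1)·(-171) + (0)·(-125) + (0)·(-124) + (-1)·(-97) + (0)·(-99) + 0·256 = 26
Base-11 expansion of each c_i:
  c_1 = 89 = 1·11^0 + 8·11^1
  c_2 = 38 = 5·11^0 + 3·11^1
  c_3 = 34 = 1·11^0 + 3·11^1
  c_4 = 117 = 7·11^0 + 10·11^1
  c_5 = 74 = 8·11^0 + 6·11^1
  c_6 = 114 = 4·11^0 + 10·11^1
  c_7 = 71 = 5·11^0 + 6·11^1
  c_8 = 26 = 4·11^0 + 2·11^1
Factor λ_0 = (1, 5, 1, 7, 8, 4, 5, 4)
Factor λ_1 = (8, 3, 3, 10, 6, 10, 6, 2)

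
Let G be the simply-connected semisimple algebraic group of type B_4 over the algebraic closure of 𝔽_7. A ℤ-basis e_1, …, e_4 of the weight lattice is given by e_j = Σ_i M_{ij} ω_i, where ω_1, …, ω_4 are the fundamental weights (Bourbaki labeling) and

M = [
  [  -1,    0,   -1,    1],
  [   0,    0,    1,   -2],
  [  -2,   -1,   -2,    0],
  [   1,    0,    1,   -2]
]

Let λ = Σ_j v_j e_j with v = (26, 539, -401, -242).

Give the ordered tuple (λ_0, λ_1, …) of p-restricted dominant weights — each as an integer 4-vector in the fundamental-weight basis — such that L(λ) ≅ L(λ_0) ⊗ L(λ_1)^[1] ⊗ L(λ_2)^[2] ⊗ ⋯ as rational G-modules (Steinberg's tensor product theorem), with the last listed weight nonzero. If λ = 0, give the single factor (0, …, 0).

In the fundamental-weight basis, λ has coordinates c = M·v (v = (26, 539, -401, -242)):
  c_1 = (-1)·(26) + (0)·(539) + (-1)·(-401) + (1)·(-242) = 133
  c_2 = (0)·(26) + (0)·(539) + (1)·(-401) + (-2)·(-242) = 83
  c_3 = (-2)·(26) + (-1)·(539) + (-2)·(-401) + (0)·(-242) = 211
  c_4 = (1)·(26) + (0)·(539) + (1)·(-401) + (-2)·(-242) = 109
p = 7; digits c_i = Σ_j d_{ij}·7^j, 0 ≤ d_{ij} < 7:
  c_1 = 133 = 0·7^0 + 5·7^1 + 2·7^2
  c_2 = 83 = 6·7^0 + 4·7^1 + 1·7^2
  c_3 = 211 = 1·7^0 + 2·7^1 + 4·7^2
  c_4 = 109 = 4·7^0 + 1·7^1 + 2·7^2
p-restricted factor λ_0 = (0, 6, 1, 4)
p-restricted factor λ_1 = (5, 4, 2, 1)
p-restricted factor λ_2 = (2, 1, 4, 2)

((0, 6, 1, 4), (5, 4, 2, 1), (2, 1, 4, 2))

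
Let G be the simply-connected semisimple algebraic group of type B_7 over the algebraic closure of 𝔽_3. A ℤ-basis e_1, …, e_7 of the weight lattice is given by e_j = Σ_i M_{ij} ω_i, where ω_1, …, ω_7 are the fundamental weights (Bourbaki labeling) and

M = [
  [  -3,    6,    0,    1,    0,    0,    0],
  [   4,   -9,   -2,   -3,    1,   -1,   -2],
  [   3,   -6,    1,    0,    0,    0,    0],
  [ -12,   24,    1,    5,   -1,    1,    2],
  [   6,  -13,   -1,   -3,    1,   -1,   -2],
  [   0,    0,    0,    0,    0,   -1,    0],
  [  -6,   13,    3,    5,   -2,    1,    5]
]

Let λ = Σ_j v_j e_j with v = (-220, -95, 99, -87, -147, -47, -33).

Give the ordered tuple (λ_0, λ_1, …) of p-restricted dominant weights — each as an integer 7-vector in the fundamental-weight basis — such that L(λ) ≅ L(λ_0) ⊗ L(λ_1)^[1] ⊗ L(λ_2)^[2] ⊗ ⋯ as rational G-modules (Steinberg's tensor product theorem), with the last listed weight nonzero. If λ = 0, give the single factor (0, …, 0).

((0, 1, 0, 1, 1, 2, 2), (1, 1, 0, 1, 2, 0, 0), (0, 0, 1, 0, 1, 2, 0), (0, 0, 0, 2, 1, 1, 1))

Compute c_i = Σ_j M_{ij} v_j with v = (-220, -95, 99, -87, -147, -47, -33):
  c_1 = (-3)·(-220) + (6)·(-95) + (0)·(99) + (1)·(-87) + (0)·(-147) + (0)·(-47) + (0)·(-33) = 3
  c_2 = (4)·(-220) + (-9)·(-95) + (-2)·(99) + (-3)·(-87) + (1)·(-147) + (-1)·(-47) + (-2)·(-33) = 4
  c_3 = (3)·(-220) + (-6)·(-95) + (1)·(99) + (0)·(-87) + (0)·(-147) + (0)·(-47) + (0)·(-33) = 9
  c_4 = (-12)·(-220) + (24)·(-95) + (1)·(99) + (5)·(-87) + (-1)·(-147) + (1)·(-47) + (2)·(-33) = 58
  c_5 = (6)·(-220) + (-13)·(-95) + (-1)·(99) + (-3)·(-87) + (1)·(-147) + (-1)·(-47) + (-2)·(-33) = 43
  c_6 = (0)·(-220) + (0)·(-95) + (0)·(99) + (0)·(-87) + (0)·(-147) + (-1)·(-47) + (0)·(-33) = 47
  c_7 = (-6)·(-220) + (13)·(-95) + (3)·(99) + (5)·(-87) + (-2)·(-147) + (1)·(-47) + (5)·(-33) = 29
Expand coordinatewise in base 3:
  c_1 = 3 = 0·3^0 + 1·3^1
  c_2 = 4 = 1·3^0 + 1·3^1
  c_3 = 9 = 0·3^0 + 0·3^1 + 1·3^2
  c_4 = 58 = 1·3^0 + 1·3^1 + 0·3^2 + 2·3^3
  c_5 = 43 = 1·3^0 + 2·3^1 + 1·3^2 + 1·3^3
  c_6 = 47 = 2·3^0 + 0·3^1 + 2·3^2 + 1·3^3
  c_7 = 29 = 2·3^0 + 0·3^1 + 0·3^2 + 1·3^3
p-restricted factor λ_0 = (0, 1, 0, 1, 1, 2, 2)
p-restricted factor λ_1 = (1, 1, 0, 1, 2, 0, 0)
p-restricted factor λ_2 = (0, 0, 1, 0, 1, 2, 0)
p-restricted factor λ_3 = (0, 0, 0, 2, 1, 1, 1)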